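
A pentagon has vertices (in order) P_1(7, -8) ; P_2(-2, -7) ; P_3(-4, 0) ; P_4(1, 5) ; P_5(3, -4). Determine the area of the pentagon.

P_1→P_2: (7)(-7) − (-2)(-8) = -65
P_2→P_3: (-2)(0) − (-4)(-7) = -28
P_3→P_4: (-4)(5) − (1)(0) = -20
P_4→P_5: (1)(-4) − (3)(5) = -19
P_5→P_1: (3)(-8) − (7)(-4) = 4
Σ = -128
Area = |Σ|/2 = 64.

64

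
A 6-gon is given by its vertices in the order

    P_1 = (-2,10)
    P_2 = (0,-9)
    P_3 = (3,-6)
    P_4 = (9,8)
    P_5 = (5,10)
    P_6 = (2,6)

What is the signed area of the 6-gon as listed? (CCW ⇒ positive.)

Apply Gauss's area formula: 2A = Σ (x_i·y_{i+1} − x_{i+1}·y_i), indices taken mod 6.
Σ = (18) + (27) + (78) + (50) + (10) + (32) = 215
Signed area = Σ/2 = 107.5 (positive ⇒ counter-clockwise traversal).

107.5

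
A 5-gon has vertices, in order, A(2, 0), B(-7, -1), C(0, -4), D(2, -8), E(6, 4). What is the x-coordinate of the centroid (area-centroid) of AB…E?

Apply the shoelace (surveyor's) formula. First the cross-terms c_i = x_i·y_{i+1} − x_{i+1}·y_i:
  -2, 28, 8, 56, -8  ⇒  2A = 82, A = 41.
Then Σ (x_i + x_{i+1})·c_i = 214, so x̄ = 214 / (6·41) = 107/123.

107/123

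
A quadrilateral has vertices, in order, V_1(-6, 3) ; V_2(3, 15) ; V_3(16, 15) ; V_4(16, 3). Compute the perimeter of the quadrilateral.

|V_1V_2| = √((9)² + (12)²) = √225 = 15
|V_2V_3| = √((13)² + (0)²) = √169 = 13
|V_3V_4| = √((0)² + (-12)²) = √144 = 12
|V_4V_1| = √((-22)² + (0)²) = √484 = 22
Perimeter = 15 + 13 + 12 + 22 = 62.

62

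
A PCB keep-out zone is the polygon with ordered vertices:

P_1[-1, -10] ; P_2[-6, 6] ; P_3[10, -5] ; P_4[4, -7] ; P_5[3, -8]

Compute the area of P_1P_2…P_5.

Apply Gauss's area formula: 2A = Σ (x_i·y_{i+1} − x_{i+1}·y_i), indices taken mod 5.
Σ = (-66) + (-30) + (-50) + (-11) + (-38) = -195
Area = |Σ|/2 = 97.5.

97.5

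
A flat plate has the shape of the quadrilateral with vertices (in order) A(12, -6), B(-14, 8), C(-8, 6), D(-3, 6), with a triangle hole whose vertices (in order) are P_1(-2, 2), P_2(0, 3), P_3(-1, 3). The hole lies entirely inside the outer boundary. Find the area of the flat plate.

Outer boundary:
Cross-terms: 12, -20, -30, -54  ⇒  Σ = -92
Area = |Σ|/2 = 46.
Hole:
Apply the shoelace formula: 2A = Σ (x_i·y_{i+1} − x_{i+1}·y_i), indices taken mod 3.
Cross-terms: -6, 3, 4  ⇒  Σ = 1
Area = |Σ|/2 = 0.5.
Net area = 46 − 0.5 = 45.5.

45.5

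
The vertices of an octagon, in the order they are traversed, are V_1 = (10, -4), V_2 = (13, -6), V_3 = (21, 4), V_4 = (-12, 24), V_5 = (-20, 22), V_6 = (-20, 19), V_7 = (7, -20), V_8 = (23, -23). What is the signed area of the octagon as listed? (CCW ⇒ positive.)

V_1→V_2: (10)(-6) − (13)(-4) = -8
V_2→V_3: (13)(4) − (21)(-6) = 178
V_3→V_4: (21)(24) − (-12)(4) = 552
V_4→V_5: (-12)(22) − (-20)(24) = 216
V_5→V_6: (-20)(19) − (-20)(22) = 60
V_6→V_7: (-20)(-20) − (7)(19) = 267
V_7→V_8: (7)(-23) − (23)(-20) = 299
V_8→V_1: (23)(-4) − (10)(-23) = 138
Σ = 1702
Signed area = Σ/2 = 851 (positive ⇒ counter-clockwise traversal).

851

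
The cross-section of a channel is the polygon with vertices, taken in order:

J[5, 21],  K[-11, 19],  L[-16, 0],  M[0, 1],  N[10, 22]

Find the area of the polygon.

352

Apply Gauss's area formula: 2A = Σ (x_i·y_{i+1} − x_{i+1}·y_i), indices taken mod 5.
Σ = (326) + (304) + (-16) + (-10) + (100) = 704
Area = |Σ|/2 = 352.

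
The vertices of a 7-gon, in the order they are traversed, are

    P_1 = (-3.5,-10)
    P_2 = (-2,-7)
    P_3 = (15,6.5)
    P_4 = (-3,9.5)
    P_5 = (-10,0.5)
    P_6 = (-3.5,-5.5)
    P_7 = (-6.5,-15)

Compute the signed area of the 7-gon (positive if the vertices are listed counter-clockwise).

219

Cross-terms: 4.5, 92, 162, 93.5, 56.75, 16.75, 12.5  ⇒  Σ = 438
Signed area = Σ/2 = 219 (positive ⇒ counter-clockwise traversal).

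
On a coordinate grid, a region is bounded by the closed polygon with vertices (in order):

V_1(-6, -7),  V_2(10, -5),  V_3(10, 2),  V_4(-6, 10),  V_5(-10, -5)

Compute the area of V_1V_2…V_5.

Apply the shoelace (surveyor's) formula: 2A = Σ (x_i·y_{i+1} − x_{i+1}·y_i), indices taken mod 5.
Σ = (100) + (70) + (112) + (130) + (40) = 452
Area = |Σ|/2 = 226.

226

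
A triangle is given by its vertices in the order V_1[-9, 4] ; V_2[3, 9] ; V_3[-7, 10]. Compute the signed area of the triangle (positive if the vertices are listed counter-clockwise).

Apply Gauss's area formula: 2A = Σ (x_i·y_{i+1} − x_{i+1}·y_i), indices taken mod 3.
Σ = (-93) + (93) + (62) = 62
Signed area = Σ/2 = 31 (positive ⇒ counter-clockwise traversal).

31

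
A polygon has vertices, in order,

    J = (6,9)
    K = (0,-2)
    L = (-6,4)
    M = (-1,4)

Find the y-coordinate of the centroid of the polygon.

697/231

Apply the surveyor's formula. First the cross-terms c_i = x_i·y_{i+1} − x_{i+1}·y_i:
  -12, -12, -20, -33  ⇒  2A = -77, A = -38.5.
Then Σ (y_i + y_{i+1})·c_i = -697, so ȳ = -697 / (6·(-38.5)) = 697/231.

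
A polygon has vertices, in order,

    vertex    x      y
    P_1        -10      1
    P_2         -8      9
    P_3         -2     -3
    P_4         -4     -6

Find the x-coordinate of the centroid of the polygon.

-244/39

Apply the shoelace formula. First the cross-terms c_i = x_i·y_{i+1} − x_{i+1}·y_i:
  -82, 42, 0, -64  ⇒  2A = -104, A = -52.
Then Σ (x_i + x_{i+1})·c_i = 1952, so x̄ = 1952 / (6·(-52)) = -244/39.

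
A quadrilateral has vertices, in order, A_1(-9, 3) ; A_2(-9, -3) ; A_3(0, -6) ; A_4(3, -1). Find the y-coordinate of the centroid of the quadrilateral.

Apply the shoelace (surveyor's) formula. First the cross-terms c_i = x_i·y_{i+1} − x_{i+1}·y_i:
  54, 54, 18, 0  ⇒  2A = 126, A = 63.
Then Σ (y_i + y_{i+1})·c_i = -612, so ȳ = -612 / (6·63) = -34/21.

-34/21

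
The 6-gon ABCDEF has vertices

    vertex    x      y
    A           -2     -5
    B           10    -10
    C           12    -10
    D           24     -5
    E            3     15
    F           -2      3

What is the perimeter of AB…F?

78

|AB| = √((12)² + (-5)²) = √169 = 13
|BC| = √((2)² + (0)²) = √4 = 2
|CD| = √((12)² + (5)²) = √169 = 13
|DE| = √((-21)² + (20)²) = √841 = 29
|EF| = √((-5)² + (-12)²) = √169 = 13
|FA| = √((0)² + (-8)²) = √64 = 8
Perimeter = 13 + 2 + 13 + 29 + 13 + 8 = 78.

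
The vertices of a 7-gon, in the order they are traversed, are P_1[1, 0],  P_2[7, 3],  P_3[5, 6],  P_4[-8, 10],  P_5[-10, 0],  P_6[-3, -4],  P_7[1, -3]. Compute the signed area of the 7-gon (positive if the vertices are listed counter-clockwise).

P_1→P_2: (1)(3) − (7)(0) = 3
P_2→P_3: (7)(6) − (5)(3) = 27
P_3→P_4: (5)(10) − (-8)(6) = 98
P_4→P_5: (-8)(0) − (-10)(10) = 100
P_5→P_6: (-10)(-4) − (-3)(0) = 40
P_6→P_7: (-3)(-3) − (1)(-4) = 13
P_7→P_1: (1)(0) − (1)(-3) = 3
Σ = 284
Signed area = Σ/2 = 142 (positive ⇒ counter-clockwise traversal).

142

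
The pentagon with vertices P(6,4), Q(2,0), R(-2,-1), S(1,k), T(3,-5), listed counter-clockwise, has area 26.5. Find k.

-5

Write out the shoelace sum; only the two edges meeting at S involve k:
2·Area = [((-2)·k − 1·(-1)) + (1·(-5) − 3·k)] + 32
       = -5·k + 28 = 53
⇒ k = -5.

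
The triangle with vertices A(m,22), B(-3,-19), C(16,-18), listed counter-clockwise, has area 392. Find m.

-8

The doubled signed area Σ (x_i y_{i+1} − x_{i+1} y_i) is linear in m.
With m=0 it equals 776; the coefficient of m is -1 (from the two edges through A).
So -1·m + 776 = 2·392 = 784 ⇒ m = -8.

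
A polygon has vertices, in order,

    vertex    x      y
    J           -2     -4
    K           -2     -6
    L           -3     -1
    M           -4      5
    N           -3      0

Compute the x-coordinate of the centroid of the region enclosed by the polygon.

-8/3

Apply Gauss's area formula. First the cross-terms c_i = x_i·y_{i+1} − x_{i+1}·y_i:
  4, -16, -19, 15, 12  ⇒  2A = -4, A = -2.
Then Σ (x_i + x_{i+1})·c_i = 32, so x̄ = 32 / (6·(-2)) = -8/3.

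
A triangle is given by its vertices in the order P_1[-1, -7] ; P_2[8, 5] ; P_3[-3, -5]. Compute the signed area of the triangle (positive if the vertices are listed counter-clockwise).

21

Apply the shoelace (surveyor's) formula: 2A = Σ (x_i·y_{i+1} − x_{i+1}·y_i), indices taken mod 3.
Σ = (51) + (-25) + (16) = 42
Signed area = Σ/2 = 21 (positive ⇒ counter-clockwise traversal).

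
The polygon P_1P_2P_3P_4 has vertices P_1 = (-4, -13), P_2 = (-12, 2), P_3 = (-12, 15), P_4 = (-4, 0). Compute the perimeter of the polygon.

|P_1P_2| = √((-8)² + (15)²) = √289 = 17
|P_2P_3| = √((0)² + (13)²) = √169 = 13
|P_3P_4| = √((8)² + (-15)²) = √289 = 17
|P_4P_1| = √((0)² + (-13)²) = √169 = 13
Perimeter = 17 + 13 + 17 + 13 = 60.

60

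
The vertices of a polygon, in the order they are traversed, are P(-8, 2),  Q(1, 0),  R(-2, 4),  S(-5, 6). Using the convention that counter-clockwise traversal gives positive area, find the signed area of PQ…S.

Apply the shoelace formula: 2A = Σ (x_i·y_{i+1} − x_{i+1}·y_i), indices taken mod 4.
Cross-terms: -2, 4, 8, 38  ⇒  Σ = 48
Signed area = Σ/2 = 24 (positive ⇒ counter-clockwise traversal).

24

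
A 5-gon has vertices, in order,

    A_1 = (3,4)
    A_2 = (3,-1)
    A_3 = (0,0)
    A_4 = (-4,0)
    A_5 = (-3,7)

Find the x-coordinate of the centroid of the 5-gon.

Apply the surveyor's formula. First the cross-terms c_i = x_i·y_{i+1} − x_{i+1}·y_i:
  -15, 0, 0, -28, -33  ⇒  2A = -76, A = -38.
Then Σ (x_i + x_{i+1})·c_i = 106, so x̄ = 106 / (6·(-38)) = -53/114.

-53/114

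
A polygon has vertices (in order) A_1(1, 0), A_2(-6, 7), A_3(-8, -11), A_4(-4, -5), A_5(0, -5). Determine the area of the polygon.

Apply Gauss's area formula: 2A = Σ (x_i·y_{i+1} − x_{i+1}·y_i), indices taken mod 5.
A_1→A_2: (1)(7) − (-6)(0) = 7
A_2→A_3: (-6)(-11) − (-8)(7) = 122
A_3→A_4: (-8)(-5) − (-4)(-11) = -4
A_4→A_5: (-4)(-5) − (0)(-5) = 20
A_5→A_1: (0)(0) − (1)(-5) = 5
Σ = 150
Area = |Σ|/2 = 75.

75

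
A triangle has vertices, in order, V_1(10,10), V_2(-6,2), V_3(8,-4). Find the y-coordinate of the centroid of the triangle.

8/3

Apply Gauss's area formula. First the cross-terms c_i = x_i·y_{i+1} − x_{i+1}·y_i:
  80, 8, 120  ⇒  2A = 208, A = 104.
Then Σ (y_i + y_{i+1})·c_i = 1664, so ȳ = 1664 / (6·104) = 8/3.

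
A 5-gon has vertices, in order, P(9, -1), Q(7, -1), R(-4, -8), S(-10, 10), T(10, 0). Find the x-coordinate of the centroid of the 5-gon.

-213/146

Apply the surveyor's formula. First the cross-terms c_i = x_i·y_{i+1} − x_{i+1}·y_i:
  -2, -60, -120, -100, -10  ⇒  2A = -292, A = -146.
Then Σ (x_i + x_{i+1})·c_i = 1278, so x̄ = 1278 / (6·(-146)) = -213/146.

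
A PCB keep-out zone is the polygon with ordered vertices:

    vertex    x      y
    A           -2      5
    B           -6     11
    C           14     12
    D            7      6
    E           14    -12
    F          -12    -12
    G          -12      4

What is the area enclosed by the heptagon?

A→B: (-2)(11) − (-6)(5) = 8
B→C: (-6)(12) − (14)(11) = -226
C→D: (14)(6) − (7)(12) = 0
D→E: (7)(-12) − (14)(6) = -168
E→F: (14)(-12) − (-12)(-12) = -312
F→G: (-12)(4) − (-12)(-12) = -192
G→A: (-12)(5) − (-2)(4) = -52
Σ = -942
Area = |Σ|/2 = 471.

471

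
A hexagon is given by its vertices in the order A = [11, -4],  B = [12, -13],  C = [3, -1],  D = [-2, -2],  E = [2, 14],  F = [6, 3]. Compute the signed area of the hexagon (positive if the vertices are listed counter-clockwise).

Σ = (-95) + (27) + (-8) + (-24) + (-78) + (-57) = -235
Signed area = Σ/2 = -117.5 (negative ⇒ clockwise traversal).

-117.5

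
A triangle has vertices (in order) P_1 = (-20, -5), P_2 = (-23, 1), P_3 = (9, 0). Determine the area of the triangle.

94.5

Cross-terms: -135, -9, -45  ⇒  Σ = -189
Area = |Σ|/2 = 94.5.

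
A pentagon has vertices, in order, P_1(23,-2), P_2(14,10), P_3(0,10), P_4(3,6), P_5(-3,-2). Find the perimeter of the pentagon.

|P_1P_2| = √((-9)² + (12)²) = √225 = 15
|P_2P_3| = √((-14)² + (0)²) = √196 = 14
|P_3P_4| = √((3)² + (-4)²) = √25 = 5
|P_4P_5| = √((-6)² + (-8)²) = √100 = 10
|P_5P_1| = √((26)² + (0)²) = √676 = 26
Perimeter = 15 + 14 + 5 + 10 + 26 = 70.

70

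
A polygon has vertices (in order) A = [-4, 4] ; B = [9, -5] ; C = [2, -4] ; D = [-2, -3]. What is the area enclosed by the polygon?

Apply Gauss's area formula: 2A = Σ (x_i·y_{i+1} − x_{i+1}·y_i), indices taken mod 4.
Σ = (-16) + (-26) + (-14) + (-20) = -76
Area = |Σ|/2 = 38.

38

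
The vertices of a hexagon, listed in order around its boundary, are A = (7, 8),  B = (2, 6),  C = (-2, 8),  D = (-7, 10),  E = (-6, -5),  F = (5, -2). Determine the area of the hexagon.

A→B: (7)(6) − (2)(8) = 26
B→C: (2)(8) − (-2)(6) = 28
C→D: (-2)(10) − (-7)(8) = 36
D→E: (-7)(-5) − (-6)(10) = 95
E→F: (-6)(-2) − (5)(-5) = 37
F→A: (5)(8) − (7)(-2) = 54
Σ = 276
Area = |Σ|/2 = 138.

138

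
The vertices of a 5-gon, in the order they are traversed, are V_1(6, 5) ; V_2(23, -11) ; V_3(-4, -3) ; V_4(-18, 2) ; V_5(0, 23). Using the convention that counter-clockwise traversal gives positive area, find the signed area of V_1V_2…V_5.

V_1→V_2: (6)(-11) − (23)(5) = -181
V_2→V_3: (23)(-3) − (-4)(-11) = -113
V_3→V_4: (-4)(2) − (-18)(-3) = -62
V_4→V_5: (-18)(23) − (0)(2) = -414
V_5→V_1: (0)(5) − (6)(23) = -138
Σ = -908
Signed area = Σ/2 = -454 (negative ⇒ clockwise traversal).

-454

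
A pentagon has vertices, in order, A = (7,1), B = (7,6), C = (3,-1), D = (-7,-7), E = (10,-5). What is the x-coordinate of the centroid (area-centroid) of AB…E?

358/99

Apply the surveyor's formula. First the cross-terms c_i = x_i·y_{i+1} − x_{i+1}·y_i:
  35, -25, -28, 105, 45  ⇒  2A = 132, A = 66.
Then Σ (x_i + x_{i+1})·c_i = 1432, so x̄ = 1432 / (6·66) = 358/99.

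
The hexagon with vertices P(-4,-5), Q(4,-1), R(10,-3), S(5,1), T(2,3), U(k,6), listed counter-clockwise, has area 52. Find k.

-1

Write out the shoelace sum; only the two edges meeting at U involve k:
2·Area = [(2·6 − k·3) + (k·(-5) − (-4)·6)] + 60
       = -8·k + 96 = 104
⇒ k = -1.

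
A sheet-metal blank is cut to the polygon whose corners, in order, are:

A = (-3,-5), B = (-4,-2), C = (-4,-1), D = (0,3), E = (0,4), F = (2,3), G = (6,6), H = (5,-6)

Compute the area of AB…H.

Apply the shoelace (surveyor's) formula: 2A = Σ (x_i·y_{i+1} − x_{i+1}·y_i), indices taken mod 8.
Σ = (-14) + (-4) + (-12) + (0) + (-8) + (-6) + (-66) + (-43) = -153
Area = |Σ|/2 = 76.5.

76.5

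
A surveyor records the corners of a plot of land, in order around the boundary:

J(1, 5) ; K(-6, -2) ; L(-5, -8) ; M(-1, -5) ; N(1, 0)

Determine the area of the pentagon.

Apply the shoelace formula: 2A = Σ (x_i·y_{i+1} − x_{i+1}·y_i), indices taken mod 5.
Cross-terms: 28, 38, 17, 5, 5  ⇒  Σ = 93
Area = |Σ|/2 = 46.5.

46.5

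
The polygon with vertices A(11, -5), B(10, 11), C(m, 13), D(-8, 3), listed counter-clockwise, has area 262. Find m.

Write out the shoelace sum; only the two edges meeting at C involve m:
2·Area = [(10·13 − m·11) + (m·3 − (-8)·13)] + 178
       = -8·m + 412 = 524
⇒ m = -14.

-14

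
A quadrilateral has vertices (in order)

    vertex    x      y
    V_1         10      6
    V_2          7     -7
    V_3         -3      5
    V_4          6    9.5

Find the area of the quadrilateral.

107.75

Apply the shoelace (surveyor's) formula: 2A = Σ (x_i·y_{i+1} − x_{i+1}·y_i), indices taken mod 4.
V_1→V_2: (10)(-7) − (7)(6) = -112
V_2→V_3: (7)(5) − (-3)(-7) = 14
V_3→V_4: (-3)(9.5) − (6)(5) = -58.5
V_4→V_1: (6)(6) − (10)(9.5) = -59
Σ = -215.5
Area = |Σ|/2 = 107.75.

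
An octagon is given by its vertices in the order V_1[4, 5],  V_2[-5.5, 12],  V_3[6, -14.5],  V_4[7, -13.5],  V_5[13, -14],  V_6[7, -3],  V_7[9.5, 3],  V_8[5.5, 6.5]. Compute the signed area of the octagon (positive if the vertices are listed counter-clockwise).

168.25

Apply the shoelace (surveyor's) formula: 2A = Σ (x_i·y_{i+1} − x_{i+1}·y_i), indices taken mod 8.
Cross-terms: 75.5, 7.75, 20.5, 77.5, 59, 49.5, 45.25, 1.5  ⇒  Σ = 336.5
Signed area = Σ/2 = 168.25 (positive ⇒ counter-clockwise traversal).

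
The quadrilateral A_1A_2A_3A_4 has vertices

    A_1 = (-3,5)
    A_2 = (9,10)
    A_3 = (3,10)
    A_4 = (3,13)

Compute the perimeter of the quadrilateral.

|A_1A_2| = √((12)² + (5)²) = √169 = 13
|A_2A_3| = √((-6)² + (0)²) = √36 = 6
|A_3A_4| = √((0)² + (3)²) = √9 = 3
|A_4A_1| = √((-6)² + (-8)²) = √100 = 10
Perimeter = 13 + 6 + 3 + 10 = 32.

32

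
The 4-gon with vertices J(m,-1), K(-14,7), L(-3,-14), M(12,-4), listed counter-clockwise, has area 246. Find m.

Write out the shoelace sum; only the two edges meeting at J involve m:
2·Area = [(12·(-1) − m·(-4)) + (m·7 − (-14)·(-1))] + 397
       = 11·m + 371 = 492
⇒ m = 11.

11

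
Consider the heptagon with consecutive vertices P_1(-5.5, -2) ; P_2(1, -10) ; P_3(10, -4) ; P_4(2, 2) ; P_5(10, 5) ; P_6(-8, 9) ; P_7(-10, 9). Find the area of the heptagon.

194.25

Σ = (57) + (96) + (28) + (-10) + (130) + (18) + (69.5) = 388.5
Area = |Σ|/2 = 194.25.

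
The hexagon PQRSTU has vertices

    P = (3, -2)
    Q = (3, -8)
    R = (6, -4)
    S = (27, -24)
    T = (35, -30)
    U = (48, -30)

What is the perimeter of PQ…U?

|PQ| = √((0)² + (-6)²) = √36 = 6
|QR| = √((3)² + (4)²) = √25 = 5
|RS| = √((21)² + (-20)²) = √841 = 29
|ST| = √((8)² + (-6)²) = √100 = 10
|TU| = √((13)² + (0)²) = √169 = 13
|UP| = √((-45)² + (28)²) = √2809 = 53
Perimeter = 6 + 5 + 29 + 10 + 13 + 53 = 116.

116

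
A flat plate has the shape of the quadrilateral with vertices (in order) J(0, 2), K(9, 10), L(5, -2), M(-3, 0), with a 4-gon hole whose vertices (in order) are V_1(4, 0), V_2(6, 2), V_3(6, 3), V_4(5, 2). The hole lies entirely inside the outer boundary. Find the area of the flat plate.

47.5

Outer boundary:
Apply the shoelace formula: 2A = Σ (x_i·y_{i+1} − x_{i+1}·y_i), indices taken mod 4.
Σ = (-18) + (-68) + (-6) + (-6) = -98
Area = |Σ|/2 = 49.
Hole:
Apply the shoelace (surveyor's) formula: 2A = Σ (x_i·y_{i+1} − x_{i+1}·y_i), indices taken mod 4.
Σ = (8) + (6) + (-3) + (-8) = 3
Area = |Σ|/2 = 1.5.
Net area = 49 − 1.5 = 47.5.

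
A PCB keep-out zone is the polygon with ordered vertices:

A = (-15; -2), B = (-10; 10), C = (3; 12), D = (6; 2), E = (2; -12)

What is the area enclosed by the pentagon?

323

Apply Gauss's area formula: 2A = Σ (x_i·y_{i+1} − x_{i+1}·y_i), indices taken mod 5.
A→B: (-15)(10) − (-10)(-2) = -170
B→C: (-10)(12) − (3)(10) = -150
C→D: (3)(2) − (6)(12) = -66
D→E: (6)(-12) − (2)(2) = -76
E→A: (2)(-2) − (-15)(-12) = -184
Σ = -646
Area = |Σ|/2 = 323.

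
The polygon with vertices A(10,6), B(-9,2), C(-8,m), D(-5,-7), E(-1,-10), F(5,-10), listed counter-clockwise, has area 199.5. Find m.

The doubled signed area Σ (x_i y_{i+1} − x_{i+1} y_i) is linear in m.
With m=0 it equals 379; the coefficient of m is -4 (from the two edges through C).
So -4·m + 379 = 2·199.5 = 399 ⇒ m = -5.

-5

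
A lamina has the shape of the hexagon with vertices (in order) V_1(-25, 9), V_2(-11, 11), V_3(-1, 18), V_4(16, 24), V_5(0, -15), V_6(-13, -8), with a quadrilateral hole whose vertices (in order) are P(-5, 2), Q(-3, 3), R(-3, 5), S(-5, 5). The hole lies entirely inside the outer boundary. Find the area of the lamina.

708.5

Outer boundary:
Apply the surveyor's formula: 2A = Σ (x_i·y_{i+1} − x_{i+1}·y_i), indices taken mod 6.
Cross-terms: -176, -187, -312, -240, -195, -317  ⇒  Σ = -1427
Area = |Σ|/2 = 713.5.
Hole:
Σ = (-9) + (-6) + (10) + (15) = 10
Area = |Σ|/2 = 5.
Net area = 713.5 − 5 = 708.5.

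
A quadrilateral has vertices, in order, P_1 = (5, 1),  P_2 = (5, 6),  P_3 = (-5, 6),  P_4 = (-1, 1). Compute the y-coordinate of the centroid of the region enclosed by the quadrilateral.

Apply the shoelace formula. First the cross-terms c_i = x_i·y_{i+1} − x_{i+1}·y_i:
  25, 60, 1, -6  ⇒  2A = 80, A = 40.
Then Σ (y_i + y_{i+1})·c_i = 890, so ȳ = 890 / (6·40) = 89/24.

89/24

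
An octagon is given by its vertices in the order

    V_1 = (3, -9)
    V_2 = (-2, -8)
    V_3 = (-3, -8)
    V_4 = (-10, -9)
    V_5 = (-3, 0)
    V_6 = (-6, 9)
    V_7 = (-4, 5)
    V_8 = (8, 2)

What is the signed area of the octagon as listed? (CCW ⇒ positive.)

-138.5

Apply the shoelace (surveyor's) formula: 2A = Σ (x_i·y_{i+1} − x_{i+1}·y_i), indices taken mod 8.
V_1→V_2: (3)(-8) − (-2)(-9) = -42
V_2→V_3: (-2)(-8) − (-3)(-8) = -8
V_3→V_4: (-3)(-9) − (-10)(-8) = -53
V_4→V_5: (-10)(0) − (-3)(-9) = -27
V_5→V_6: (-3)(9) − (-6)(0) = -27
V_6→V_7: (-6)(5) − (-4)(9) = 6
V_7→V_8: (-4)(2) − (8)(5) = -48
V_8→V_1: (8)(-9) − (3)(2) = -78
Σ = -277
Signed area = Σ/2 = -138.5 (negative ⇒ clockwise traversal).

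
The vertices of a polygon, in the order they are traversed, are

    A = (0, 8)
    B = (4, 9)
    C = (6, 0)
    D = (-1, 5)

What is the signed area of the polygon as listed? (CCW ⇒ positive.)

-32

Apply the surveyor's formula: 2A = Σ (x_i·y_{i+1} − x_{i+1}·y_i), indices taken mod 4.
Σ = (-32) + (-54) + (30) + (-8) = -64
Signed area = Σ/2 = -32 (negative ⇒ clockwise traversal).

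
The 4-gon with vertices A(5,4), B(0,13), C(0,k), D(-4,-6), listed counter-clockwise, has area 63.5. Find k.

Write out the shoelace sum; only the two edges meeting at C involve k:
2·Area = [(0·k − 0·13) + (0·(-6) − (-4)·k)] + 79
       = 4·k + 79 = 127
⇒ k = 12.

12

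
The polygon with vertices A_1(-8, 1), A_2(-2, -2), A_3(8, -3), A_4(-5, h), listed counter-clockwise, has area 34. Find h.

Write out the shoelace sum; only the two edges meeting at A_4 involve h:
2·Area = [(8·h − (-5)·(-3)) + ((-5)·1 − (-8)·h)] + 40
       = 16·h + 20 = 68
⇒ h = 3.

3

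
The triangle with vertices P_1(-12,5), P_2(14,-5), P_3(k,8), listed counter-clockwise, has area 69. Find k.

-6

Write out the shoelace sum; only the two edges meeting at P_3 involve k:
2·Area = [(14·8 − k·(-5)) + (k·5 − (-12)·8)] + -10
       = 10·k + 198 = 138
⇒ k = -6.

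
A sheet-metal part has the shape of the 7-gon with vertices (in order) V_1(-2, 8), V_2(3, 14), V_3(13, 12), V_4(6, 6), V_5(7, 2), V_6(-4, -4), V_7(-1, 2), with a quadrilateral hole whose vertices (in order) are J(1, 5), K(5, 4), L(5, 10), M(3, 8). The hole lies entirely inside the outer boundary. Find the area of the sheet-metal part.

116

Outer boundary:
Apply the shoelace formula: 2A = Σ (x_i·y_{i+1} − x_{i+1}·y_i), indices taken mod 7.
Σ = (-52) + (-146) + (6) + (-30) + (-20) + (-12) + (-4) = -258
Area = |Σ|/2 = 129.
Hole:
Σ = (-21) + (30) + (10) + (7) = 26
Area = |Σ|/2 = 13.
Net area = 129 − 13 = 116.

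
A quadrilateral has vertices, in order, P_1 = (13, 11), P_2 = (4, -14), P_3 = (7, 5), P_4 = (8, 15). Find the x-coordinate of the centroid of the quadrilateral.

Apply the surveyor's formula. First the cross-terms c_i = x_i·y_{i+1} − x_{i+1}·y_i:
  -226, 118, 65, -107  ⇒  2A = -150, A = -75.
Then Σ (x_i + x_{i+1})·c_i = -3816, so x̄ = -3816 / (6·(-75)) = 8.48.

8.48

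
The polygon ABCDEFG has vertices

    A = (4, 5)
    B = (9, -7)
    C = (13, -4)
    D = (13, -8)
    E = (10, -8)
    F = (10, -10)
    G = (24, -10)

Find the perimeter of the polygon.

66

|AB| = √((5)² + (-12)²) = √169 = 13
|BC| = √((4)² + (3)²) = √25 = 5
|CD| = √((0)² + (-4)²) = √16 = 4
|DE| = √((-3)² + (0)²) = √9 = 3
|EF| = √((0)² + (-2)²) = √4 = 2
|FG| = √((14)² + (0)²) = √196 = 14
|GA| = √((-20)² + (15)²) = √625 = 25
Perimeter = 13 + 5 + 4 + 3 + 2 + 14 + 25 = 66.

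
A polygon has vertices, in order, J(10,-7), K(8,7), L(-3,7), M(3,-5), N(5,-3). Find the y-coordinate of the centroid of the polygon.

19/12

Apply Gauss's area formula. First the cross-terms c_i = x_i·y_{i+1} − x_{i+1}·y_i:
  126, 77, -6, 16, -5  ⇒  2A = 208, A = 104.
Then Σ (y_i + y_{i+1})·c_i = 988, so ȳ = 988 / (6·104) = 19/12.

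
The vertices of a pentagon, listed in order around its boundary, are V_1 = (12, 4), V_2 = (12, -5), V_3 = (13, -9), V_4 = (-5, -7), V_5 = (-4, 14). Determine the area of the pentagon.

284.5

Σ = (-108) + (-43) + (-136) + (-98) + (-184) = -569
Area = |Σ|/2 = 284.5.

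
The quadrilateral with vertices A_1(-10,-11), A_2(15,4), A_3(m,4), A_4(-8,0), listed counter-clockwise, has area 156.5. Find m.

Write out the shoelace sum; only the two edges meeting at A_3 involve m:
2·Area = [(15·4 − m·4) + (m·0 − (-8)·4)] + 213
       = -4·m + 305 = 313
⇒ m = -2.

-2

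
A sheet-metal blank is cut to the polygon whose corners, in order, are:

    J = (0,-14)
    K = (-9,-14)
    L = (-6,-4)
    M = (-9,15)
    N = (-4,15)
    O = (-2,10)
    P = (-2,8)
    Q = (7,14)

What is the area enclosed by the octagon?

Cross-terms: -126, -48, -126, -75, -10, 4, -84, -98  ⇒  Σ = -563
Area = |Σ|/2 = 281.5.

281.5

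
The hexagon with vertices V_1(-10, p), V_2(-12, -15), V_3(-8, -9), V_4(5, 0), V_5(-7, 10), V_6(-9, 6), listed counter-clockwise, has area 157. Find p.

The doubled signed area Σ (x_i y_{i+1} − x_{i+1} y_i) is linear in p.
With p=0 it equals 341; the coefficient of p is 3 (from the two edges through V_1).
So 3·p + 341 = 2·157 = 314 ⇒ p = -9.

-9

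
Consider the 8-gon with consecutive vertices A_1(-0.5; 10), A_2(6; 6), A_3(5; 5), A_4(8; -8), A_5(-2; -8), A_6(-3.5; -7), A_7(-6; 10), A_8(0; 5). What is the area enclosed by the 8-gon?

170.75

A_1→A_2: (-0.5)(6) − (6)(10) = -63
A_2→A_3: (6)(5) − (5)(6) = 0
A_3→A_4: (5)(-8) − (8)(5) = -80
A_4→A_5: (8)(-8) − (-2)(-8) = -80
A_5→A_6: (-2)(-7) − (-3.5)(-8) = -14
A_6→A_7: (-3.5)(10) − (-6)(-7) = -77
A_7→A_8: (-6)(5) − (0)(10) = -30
A_8→A_1: (0)(10) − (-0.5)(5) = 2.5
Σ = -341.5
Area = |Σ|/2 = 170.75.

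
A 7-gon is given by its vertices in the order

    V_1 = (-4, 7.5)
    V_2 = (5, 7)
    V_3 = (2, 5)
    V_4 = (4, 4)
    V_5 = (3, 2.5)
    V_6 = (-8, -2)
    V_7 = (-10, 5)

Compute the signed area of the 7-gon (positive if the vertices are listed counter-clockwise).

Cross-terms: -65.5, 11, -12, -2, 14, -60, -55  ⇒  Σ = -169.5
Signed area = Σ/2 = -84.75 (negative ⇒ clockwise traversal).

-84.75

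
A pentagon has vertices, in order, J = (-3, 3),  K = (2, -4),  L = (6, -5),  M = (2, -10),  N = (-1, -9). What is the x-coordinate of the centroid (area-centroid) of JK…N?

101/132

Apply the surveyor's formula. First the cross-terms c_i = x_i·y_{i+1} − x_{i+1}·y_i:
  6, 14, -50, -28, -30  ⇒  2A = -88, A = -44.
Then Σ (x_i + x_{i+1})·c_i = -202, so x̄ = -202 / (6·(-44)) = 101/132.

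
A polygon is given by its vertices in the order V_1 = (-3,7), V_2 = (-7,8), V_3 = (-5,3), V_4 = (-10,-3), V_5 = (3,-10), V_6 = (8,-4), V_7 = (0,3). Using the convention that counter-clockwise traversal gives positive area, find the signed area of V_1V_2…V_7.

149.5

Apply Gauss's area formula: 2A = Σ (x_i·y_{i+1} − x_{i+1}·y_i), indices taken mod 7.
Σ = (25) + (19) + (45) + (109) + (68) + (24) + (9) = 299
Signed area = Σ/2 = 149.5 (positive ⇒ counter-clockwise traversal).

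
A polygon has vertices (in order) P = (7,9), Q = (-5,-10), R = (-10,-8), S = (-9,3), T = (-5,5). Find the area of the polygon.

148.5

Apply Gauss's area formula: 2A = Σ (x_i·y_{i+1} − x_{i+1}·y_i), indices taken mod 5.
P→Q: (7)(-10) − (-5)(9) = -25
Q→R: (-5)(-8) − (-10)(-10) = -60
R→S: (-10)(3) − (-9)(-8) = -102
S→T: (-9)(5) − (-5)(3) = -30
T→P: (-5)(9) − (7)(5) = -80
Σ = -297
Area = |Σ|/2 = 148.5.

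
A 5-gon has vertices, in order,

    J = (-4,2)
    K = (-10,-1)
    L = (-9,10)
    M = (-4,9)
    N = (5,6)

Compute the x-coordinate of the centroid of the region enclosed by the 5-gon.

Apply the shoelace formula. First the cross-terms c_i = x_i·y_{i+1} − x_{i+1}·y_i:
  24, -109, -41, -69, 34  ⇒  2A = -161, A = -80.5.
Then Σ (x_i + x_{i+1})·c_i = 2233, so x̄ = 2233 / (6·(-80.5)) = -319/69.

-319/69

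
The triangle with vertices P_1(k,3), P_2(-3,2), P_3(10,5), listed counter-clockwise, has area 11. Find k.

-6

Write out the shoelace sum; only the two edges meeting at P_1 involve k:
2·Area = [(10·3 − k·5) + (k·2 − (-3)·3)] + -35
       = -3·k + 4 = 22
⇒ k = -6.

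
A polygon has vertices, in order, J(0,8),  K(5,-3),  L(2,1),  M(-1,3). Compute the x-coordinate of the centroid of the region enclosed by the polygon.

1.2

Apply Gauss's area formula. First the cross-terms c_i = x_i·y_{i+1} − x_{i+1}·y_i:
  -40, 11, 7, -8  ⇒  2A = -30, A = -15.
Then Σ (x_i + x_{i+1})·c_i = -108, so x̄ = -108 / (6·(-15)) = 1.2.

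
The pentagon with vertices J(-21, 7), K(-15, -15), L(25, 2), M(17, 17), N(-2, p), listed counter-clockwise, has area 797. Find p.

11

The doubled signed area Σ (x_i y_{i+1} − x_{i+1} y_i) is linear in p.
With p=0 it equals 1176; the coefficient of p is 38 (from the two edges through N).
So 38·p + 1176 = 2·797 = 1594 ⇒ p = 11.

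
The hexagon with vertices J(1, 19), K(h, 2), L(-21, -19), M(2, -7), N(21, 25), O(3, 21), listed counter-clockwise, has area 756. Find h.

The doubled signed area Σ (x_i y_{i+1} − x_{i+1} y_i) is linear in h.
With h=0 it equals 828; the coefficient of h is -38 (from the two edges through K).
So -38·h + 828 = 2·756 = 1512 ⇒ h = -18.

-18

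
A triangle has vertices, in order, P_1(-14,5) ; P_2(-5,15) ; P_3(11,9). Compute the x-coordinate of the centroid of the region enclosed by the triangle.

Apply the surveyor's formula. First the cross-terms c_i = x_i·y_{i+1} − x_{i+1}·y_i:
  -185, -210, 181  ⇒  2A = -214, A = -107.
Then Σ (x_i + x_{i+1})·c_i = 1712, so x̄ = 1712 / (6·(-107)) = -8/3.

-8/3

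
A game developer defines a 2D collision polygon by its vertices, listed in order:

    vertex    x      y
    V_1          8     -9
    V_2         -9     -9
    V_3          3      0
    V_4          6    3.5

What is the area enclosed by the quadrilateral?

98.75

Σ = (-153) + (27) + (10.5) + (-82) = -197.5
Area = |Σ|/2 = 98.75.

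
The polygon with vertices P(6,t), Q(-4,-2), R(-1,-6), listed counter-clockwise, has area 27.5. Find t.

The doubled signed area Σ (x_i y_{i+1} − x_{i+1} y_i) is linear in t.
With t=0 it equals 46; the coefficient of t is 3 (from the two edges through P).
So 3·t + 46 = 2·27.5 = 55 ⇒ t = 3.

3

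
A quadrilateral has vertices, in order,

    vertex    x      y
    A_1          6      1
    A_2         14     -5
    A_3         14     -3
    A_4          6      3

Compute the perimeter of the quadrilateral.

24

|A_1A_2| = √((8)² + (-6)²) = √100 = 10
|A_2A_3| = √((0)² + (2)²) = √4 = 2
|A_3A_4| = √((-8)² + (6)²) = √100 = 10
|A_4A_1| = √((0)² + (-2)²) = √4 = 2
Perimeter = 10 + 2 + 10 + 2 = 24.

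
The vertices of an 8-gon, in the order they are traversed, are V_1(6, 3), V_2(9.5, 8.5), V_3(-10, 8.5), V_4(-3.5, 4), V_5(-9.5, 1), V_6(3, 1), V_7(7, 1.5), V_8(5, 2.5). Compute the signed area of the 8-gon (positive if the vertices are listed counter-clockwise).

Apply the shoelace (surveyor's) formula: 2A = Σ (x_i·y_{i+1} − x_{i+1}·y_i), indices taken mod 8.
Cross-terms: 22.5, 165.75, -10.25, 34.5, -12.5, -2.5, 10, 0  ⇒  Σ = 207.5
Signed area = Σ/2 = 103.75 (positive ⇒ counter-clockwise traversal).

103.75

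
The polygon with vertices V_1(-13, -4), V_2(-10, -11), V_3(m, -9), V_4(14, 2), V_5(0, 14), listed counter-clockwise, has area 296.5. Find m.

The doubled signed area Σ (x_i y_{i+1} − x_{i+1} y_i) is linear in m.
With m=0 it equals 697; the coefficient of m is 13 (from the two edges through V_3).
So 13·m + 697 = 2·296.5 = 593 ⇒ m = -8.

-8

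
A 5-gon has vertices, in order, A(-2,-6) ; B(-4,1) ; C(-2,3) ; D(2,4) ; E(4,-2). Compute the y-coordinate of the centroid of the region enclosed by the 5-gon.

Apply the shoelace (surveyor's) formula. First the cross-terms c_i = x_i·y_{i+1} − x_{i+1}·y_i:
  -26, -10, -14, -20, -28  ⇒  2A = -98, A = -49.
Then Σ (y_i + y_{i+1})·c_i = 176, so ȳ = 176 / (6·(-49)) = -88/147.

-88/147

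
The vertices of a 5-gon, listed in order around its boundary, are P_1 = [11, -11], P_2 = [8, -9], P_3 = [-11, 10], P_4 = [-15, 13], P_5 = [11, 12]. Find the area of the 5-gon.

299.5

Σ = (-11) + (-19) + (7) + (-323) + (-253) = -599
Area = |Σ|/2 = 299.5.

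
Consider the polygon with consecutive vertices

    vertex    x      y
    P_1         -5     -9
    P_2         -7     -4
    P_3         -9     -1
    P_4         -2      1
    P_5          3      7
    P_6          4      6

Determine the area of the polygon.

58

Cross-terms: -43, -29, -11, -17, -10, -6  ⇒  Σ = -116
Area = |Σ|/2 = 58.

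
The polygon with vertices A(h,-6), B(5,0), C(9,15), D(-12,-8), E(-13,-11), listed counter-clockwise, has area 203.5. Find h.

8

Write out the shoelace sum; only the two edges meeting at A involve h:
2·Area = [((-13)·(-6) − h·(-11)) + (h·0 − 5·(-6))] + 211
       = 11·h + 319 = 407
⇒ h = 8.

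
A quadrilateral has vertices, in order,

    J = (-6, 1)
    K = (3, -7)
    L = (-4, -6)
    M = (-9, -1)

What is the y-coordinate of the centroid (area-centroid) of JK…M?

-119/36

Apply the shoelace (surveyor's) formula. First the cross-terms c_i = x_i·y_{i+1} − x_{i+1}·y_i:
  39, -46, -50, -15  ⇒  2A = -72, A = -36.
Then Σ (y_i + y_{i+1})·c_i = 714, so ȳ = 714 / (6·(-36)) = -119/36.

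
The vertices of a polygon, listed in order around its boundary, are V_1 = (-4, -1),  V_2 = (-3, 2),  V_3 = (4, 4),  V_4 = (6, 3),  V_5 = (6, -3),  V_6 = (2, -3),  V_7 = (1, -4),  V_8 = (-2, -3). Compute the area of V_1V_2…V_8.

58.5

Σ = (-11) + (-20) + (-12) + (-36) + (-12) + (-5) + (-11) + (-10) = -117
Area = |Σ|/2 = 58.5.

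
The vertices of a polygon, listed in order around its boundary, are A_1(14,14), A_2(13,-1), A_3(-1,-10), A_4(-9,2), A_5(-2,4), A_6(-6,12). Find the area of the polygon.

351.5

Σ = (-196) + (-131) + (-92) + (-32) + (0) + (-252) = -703
Area = |Σ|/2 = 351.5.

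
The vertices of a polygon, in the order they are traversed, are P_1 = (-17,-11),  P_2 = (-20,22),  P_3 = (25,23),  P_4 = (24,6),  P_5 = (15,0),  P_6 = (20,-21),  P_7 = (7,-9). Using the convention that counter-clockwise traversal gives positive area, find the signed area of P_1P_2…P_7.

Σ = (-594) + (-1010) + (-402) + (-90) + (-315) + (-33) + (-230) = -2674
Signed area = Σ/2 = -1337 (negative ⇒ clockwise traversal).

-1337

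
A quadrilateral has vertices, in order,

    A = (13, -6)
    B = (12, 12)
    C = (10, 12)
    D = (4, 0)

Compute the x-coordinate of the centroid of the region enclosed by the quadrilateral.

143/15

Apply the shoelace formula. First the cross-terms c_i = x_i·y_{i+1} − x_{i+1}·y_i:
  228, 24, -48, -24  ⇒  2A = 180, A = 90.
Then Σ (x_i + x_{i+1})·c_i = 5148, so x̄ = 5148 / (6·90) = 143/15.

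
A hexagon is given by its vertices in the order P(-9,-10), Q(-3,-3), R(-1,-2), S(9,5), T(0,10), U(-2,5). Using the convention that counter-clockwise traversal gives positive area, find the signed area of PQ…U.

94

Σ = (-3) + (3) + (13) + (90) + (20) + (65) = 188
Signed area = Σ/2 = 94 (positive ⇒ counter-clockwise traversal).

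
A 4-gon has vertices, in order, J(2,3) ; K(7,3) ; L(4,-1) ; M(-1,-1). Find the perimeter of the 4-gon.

20

|JK| = √((5)² + (0)²) = √25 = 5
|KL| = √((-3)² + (-4)²) = √25 = 5
|LM| = √((-5)² + (0)²) = √25 = 5
|MJ| = √((3)² + (4)²) = √25 = 5
Perimeter = 5 + 5 + 5 + 5 = 20.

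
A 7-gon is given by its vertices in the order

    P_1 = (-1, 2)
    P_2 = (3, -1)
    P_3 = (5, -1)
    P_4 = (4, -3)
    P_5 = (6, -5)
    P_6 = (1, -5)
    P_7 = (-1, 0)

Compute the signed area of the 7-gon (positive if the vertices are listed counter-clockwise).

-24

Σ = (-5) + (2) + (-11) + (-2) + (-25) + (-5) + (-2) = -48
Signed area = Σ/2 = -24 (negative ⇒ clockwise traversal).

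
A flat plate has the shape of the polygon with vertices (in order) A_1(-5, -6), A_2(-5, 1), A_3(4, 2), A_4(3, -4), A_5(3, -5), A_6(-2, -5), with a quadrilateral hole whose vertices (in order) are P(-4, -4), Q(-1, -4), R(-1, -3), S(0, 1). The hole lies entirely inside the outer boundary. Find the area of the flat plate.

Outer boundary:
Apply the shoelace (surveyor's) formula: 2A = Σ (x_i·y_{i+1} − x_{i+1}·y_i), indices taken mod 6.
Cross-terms: -35, -14, -22, -3, -25, -13  ⇒  Σ = -112
Area = |Σ|/2 = 56.
Hole:
Apply the shoelace formula: 2A = Σ (x_i·y_{i+1} − x_{i+1}·y_i), indices taken mod 4.
P→Q: (-4)(-4) − (-1)(-4) = 12
Q→R: (-1)(-3) − (-1)(-4) = -1
R→S: (-1)(1) − (0)(-3) = -1
S→P: (0)(-4) − (-4)(1) = 4
Σ = 14
Area = |Σ|/2 = 7.
Net area = 56 − 7 = 49.

49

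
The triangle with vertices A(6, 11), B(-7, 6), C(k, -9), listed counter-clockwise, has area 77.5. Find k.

Write out the shoelace sum; only the two edges meeting at C involve k:
2·Area = [((-7)·(-9) − k·6) + (k·11 − 6·(-9))] + 113
       = 5·k + 230 = 155
⇒ k = -15.

-15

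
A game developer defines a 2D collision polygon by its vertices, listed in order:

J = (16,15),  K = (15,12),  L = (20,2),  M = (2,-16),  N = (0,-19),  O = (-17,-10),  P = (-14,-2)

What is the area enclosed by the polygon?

606

Σ = (-33) + (-210) + (-324) + (-38) + (-323) + (-106) + (-178) = -1212
Area = |Σ|/2 = 606.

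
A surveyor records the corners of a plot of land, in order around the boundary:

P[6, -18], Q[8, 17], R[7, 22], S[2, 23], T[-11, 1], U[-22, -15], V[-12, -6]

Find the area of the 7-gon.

533

Apply the shoelace (surveyor's) formula: 2A = Σ (x_i·y_{i+1} − x_{i+1}·y_i), indices taken mod 7.
Σ = (246) + (57) + (117) + (255) + (187) + (-48) + (252) = 1066
Area = |Σ|/2 = 533.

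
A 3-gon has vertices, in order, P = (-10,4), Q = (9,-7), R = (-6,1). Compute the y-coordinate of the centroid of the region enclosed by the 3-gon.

-2/3

Apply the shoelace (surveyor's) formula. First the cross-terms c_i = x_i·y_{i+1} − x_{i+1}·y_i:
  34, -33, -14  ⇒  2A = -13, A = -6.5.
Then Σ (y_i + y_{i+1})·c_i = 26, so ȳ = 26 / (6·(-6.5)) = -2/3.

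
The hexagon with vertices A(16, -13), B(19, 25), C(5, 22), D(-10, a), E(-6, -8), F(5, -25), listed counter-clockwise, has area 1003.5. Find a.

Write out the shoelace sum; only the two edges meeting at D involve a:
2·Area = [(5·a − (-10)·22) + ((-10)·(-8) − (-6)·a)] + 1465
       = 11·a + 1765 = 2007
⇒ a = 22.

22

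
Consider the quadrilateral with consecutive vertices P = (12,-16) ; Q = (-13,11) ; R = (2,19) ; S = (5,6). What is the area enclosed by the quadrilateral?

290

Σ = (-76) + (-269) + (-83) + (-152) = -580
Area = |Σ|/2 = 290.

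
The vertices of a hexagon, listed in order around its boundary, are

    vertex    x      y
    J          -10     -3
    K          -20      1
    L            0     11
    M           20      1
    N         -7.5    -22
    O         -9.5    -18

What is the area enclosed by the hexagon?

Apply the shoelace (surveyor's) formula: 2A = Σ (x_i·y_{i+1} − x_{i+1}·y_i), indices taken mod 6.
Σ = (-70) + (-220) + (-220) + (-432.5) + (-74) + (-151.5) = -1168
Area = |Σ|/2 = 584.

584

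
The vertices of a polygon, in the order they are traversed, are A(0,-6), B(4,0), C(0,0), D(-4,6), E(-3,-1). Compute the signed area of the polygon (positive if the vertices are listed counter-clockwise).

Apply Gauss's area formula: 2A = Σ (x_i·y_{i+1} − x_{i+1}·y_i), indices taken mod 5.
Σ = (24) + (0) + (0) + (22) + (18) = 64
Signed area = Σ/2 = 32 (positive ⇒ counter-clockwise traversal).

32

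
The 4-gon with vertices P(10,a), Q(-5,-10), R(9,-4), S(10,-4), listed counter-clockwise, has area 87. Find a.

8

Write out the shoelace sum; only the two edges meeting at P involve a:
2·Area = [(10·a − 10·(-4)) + (10·(-10) − (-5)·a)] + 114
       = 15·a + 54 = 174
⇒ a = 8.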